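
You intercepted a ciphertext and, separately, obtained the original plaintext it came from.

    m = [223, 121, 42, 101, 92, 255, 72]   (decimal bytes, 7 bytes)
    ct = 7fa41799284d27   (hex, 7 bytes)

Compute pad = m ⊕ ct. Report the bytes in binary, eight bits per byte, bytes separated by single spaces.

10100000 11011101 00111101 11111100 01110100 10110010 01101111

Since ct = m ⊕ pad, XORing both sides with m gives pad = m ⊕ ct.
df ⊕ 7f = a0
79 ⊕ a4 = dd
2a ⊕ 17 = 3d
65 ⊕ 99 = fc
5c ⊕ 28 = 74
ff ⊕ 4d = b2
48 ⊕ 27 = 6f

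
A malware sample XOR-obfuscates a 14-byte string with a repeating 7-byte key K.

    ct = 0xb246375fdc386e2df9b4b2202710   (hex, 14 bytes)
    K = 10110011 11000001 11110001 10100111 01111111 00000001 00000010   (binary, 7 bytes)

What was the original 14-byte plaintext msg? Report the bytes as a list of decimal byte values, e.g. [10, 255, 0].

[1, 135, 198, 248, 163, 57, 108, 158, 56, 69, 21, 95, 38, 18]

The 7-byte key repeats, so the effective keystream is b3 c1 f1 a7 7f 01 02 b3 c1 f1 a7 7f 01 02.
byte 0: b2 xor b3 = 01
byte 1: 46 xor c1 = 87
byte 2: 37 xor f1 = c6
byte 3: 5f xor a7 = f8
byte 4: dc xor 7f = a3
byte 5: 38 xor 01 = 39
byte 6: 6e xor 02 = 6c
byte 7: 2d xor b3 = 9e
byte 8: f9 xor c1 = 38
byte 9: b4 xor f1 = 45
byte 10: b2 xor a7 = 15
byte 11: 20 xor 7f = 5f
byte 12: 27 xor 01 = 26
byte 13: 10 xor 02 = 12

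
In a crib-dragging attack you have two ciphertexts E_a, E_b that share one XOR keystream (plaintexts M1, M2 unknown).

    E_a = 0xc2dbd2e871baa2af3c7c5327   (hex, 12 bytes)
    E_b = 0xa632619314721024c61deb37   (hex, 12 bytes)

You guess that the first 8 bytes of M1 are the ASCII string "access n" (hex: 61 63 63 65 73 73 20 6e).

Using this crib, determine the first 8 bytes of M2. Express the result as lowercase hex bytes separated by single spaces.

05 8a d0 1e 16 bb 92 e5

First, E_a ⊕ E_b = (M1 ⊕ K) ⊕ (M2 ⊕ K) = M1 ⊕ M2, so the key drops out. Then M2 = (M1 ⊕ M2) ⊕ M1 over the first 8 bytes.
byte 0: (c2 ⊕ a6) ⊕ 61 = 64 ⊕ 61 = 05
byte 1: (db ⊕ 32) ⊕ 63 = e9 ⊕ 63 = 8a
byte 2: (d2 ⊕ 61) ⊕ 63 = b3 ⊕ 63 = d0
byte 3: (e8 ⊕ 93) ⊕ 65 = 7b ⊕ 65 = 1e
byte 4: (71 ⊕ 14) ⊕ 73 = 65 ⊕ 73 = 16
byte 5: (ba ⊕ 72) ⊕ 73 = c8 ⊕ 73 = bb
byte 6: (a2 ⊕ 10) ⊕ 20 = b2 ⊕ 20 = 92
byte 7: (af ⊕ 24) ⊕ 6e = 8b ⊕ 6e = e5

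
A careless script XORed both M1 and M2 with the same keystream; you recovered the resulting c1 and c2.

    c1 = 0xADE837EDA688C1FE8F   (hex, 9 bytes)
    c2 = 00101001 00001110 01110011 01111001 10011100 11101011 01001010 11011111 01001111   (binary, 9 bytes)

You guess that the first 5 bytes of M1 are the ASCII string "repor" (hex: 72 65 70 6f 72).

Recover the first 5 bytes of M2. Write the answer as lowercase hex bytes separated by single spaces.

f6 83 34 fb 48

First, c1 ⊕ c2 = (M1 ⊕ K) ⊕ (M2 ⊕ K) = M1 ⊕ M2, so the key drops out. Then M2 = (M1 ⊕ M2) ⊕ M1 over the first 5 bytes.
byte 0: (ad ⊕ 29) ⊕ 72 = 84 ⊕ 72 = f6
byte 1: (e8 ⊕ 0e) ⊕ 65 = e6 ⊕ 65 = 83
byte 2: (37 ⊕ 73) ⊕ 70 = 44 ⊕ 70 = 34
byte 3: (ed ⊕ 79) ⊕ 6f = 94 ⊕ 6f = fb
byte 4: (a6 ⊕ 9c) ⊕ 72 = 3a ⊕ 72 = 48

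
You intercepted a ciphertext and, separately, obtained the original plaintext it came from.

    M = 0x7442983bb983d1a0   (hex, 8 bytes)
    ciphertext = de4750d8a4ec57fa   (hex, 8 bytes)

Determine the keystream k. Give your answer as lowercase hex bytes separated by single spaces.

aa 05 c8 e3 1d 6f 86 5a

Since ciphertext = M ⊕ k, XORing both sides with M gives k = M ⊕ ciphertext.
74 ⊕ de = aa
42 ⊕ 47 = 05
98 ⊕ 50 = c8
3b ⊕ d8 = e3
b9 ⊕ a4 = 1d
83 ⊕ ec = 6f
d1 ⊕ 57 = 86
a0 ⊕ fa = 5a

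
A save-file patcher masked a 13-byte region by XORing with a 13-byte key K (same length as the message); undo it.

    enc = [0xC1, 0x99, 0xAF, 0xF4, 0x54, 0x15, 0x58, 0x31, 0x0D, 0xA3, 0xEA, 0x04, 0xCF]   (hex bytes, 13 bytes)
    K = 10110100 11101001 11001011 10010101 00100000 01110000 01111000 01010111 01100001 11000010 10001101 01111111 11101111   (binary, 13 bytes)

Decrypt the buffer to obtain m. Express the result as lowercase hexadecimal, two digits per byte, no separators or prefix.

XOR is its own inverse, so applying the key byte-wise gives the result directly.
byte 0: 193 xor 180 = 117
byte 1: 153 xor 233 = 112
byte 2: 175 xor 203 = 100
byte 3: 244 xor 149 =  97
byte 4:  84 xor  32 = 116
byte 5:  21 xor 112 = 101
byte 6:  88 xor 120 =  32
byte 7:  49 xor  87 = 102
byte 8:  13 xor  97 = 108
byte 9: 163 xor 194 =  97
byte 10: 234 xor 141 = 103
byte 11:   4 xor 127 = 123
byte 12: 207 xor 239 =  32

75706461746520666c61677b20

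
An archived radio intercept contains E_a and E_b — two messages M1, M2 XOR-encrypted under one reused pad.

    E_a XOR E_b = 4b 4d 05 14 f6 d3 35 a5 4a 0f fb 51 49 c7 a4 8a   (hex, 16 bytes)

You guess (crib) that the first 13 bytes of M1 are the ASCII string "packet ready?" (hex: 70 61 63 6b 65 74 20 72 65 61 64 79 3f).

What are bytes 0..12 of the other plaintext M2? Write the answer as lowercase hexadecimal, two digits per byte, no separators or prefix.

3b2c667f93a715d72f6e9f2876

Since E_a ⊕ E_b = M1 ⊕ M2, XORing with the guessed M1 bytes yields the corresponding M2 bytes: M2 = (E_a ⊕ E_b) ⊕ M1.
 75 ^ 112 =  59
 77 ^  97 =  44
  5 ^  99 = 102
 20 ^ 107 = 127
246 ^ 101 = 147
211 ^ 116 = 167
 53 ^  32 =  21
165 ^ 114 = 215
 74 ^ 101 =  47
 15 ^  97 = 110
251 ^ 100 = 159
 81 ^ 121 =  40
 73 ^  63 = 118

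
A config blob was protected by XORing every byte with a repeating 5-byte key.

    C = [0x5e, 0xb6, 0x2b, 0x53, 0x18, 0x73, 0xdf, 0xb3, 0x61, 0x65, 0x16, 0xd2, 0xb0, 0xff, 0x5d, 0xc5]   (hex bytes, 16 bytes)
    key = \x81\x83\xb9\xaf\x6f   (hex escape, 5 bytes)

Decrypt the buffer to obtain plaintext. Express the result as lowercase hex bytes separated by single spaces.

df 35 92 fc 77 f2 5c 0a ce 0a 97 51 09 50 32 44

The 5-byte key repeats, so the effective keystream is 81 83 b9 af 6f 81 83 b9 af 6f 81 83 b9 af 6f 81.
byte 0: 5e XOR 81 = df
byte 1: b6 XOR 83 = 35
byte 2: 2b XOR b9 = 92
byte 3: 53 XOR af = fc
byte 4: 18 XOR 6f = 77
byte 5: 73 XOR 81 = f2
byte 6: df XOR 83 = 5c
byte 7: b3 XOR b9 = 0a
byte 8: 61 XOR af = ce
byte 9: 65 XOR 6f = 0a
byte 10: 16 XOR 81 = 97
byte 11: d2 XOR 83 = 51
byte 12: b0 XOR b9 = 09
byte 13: ff XOR af = 50
byte 14: 5d XOR 6f = 32
byte 15: c5 XOR 81 = 44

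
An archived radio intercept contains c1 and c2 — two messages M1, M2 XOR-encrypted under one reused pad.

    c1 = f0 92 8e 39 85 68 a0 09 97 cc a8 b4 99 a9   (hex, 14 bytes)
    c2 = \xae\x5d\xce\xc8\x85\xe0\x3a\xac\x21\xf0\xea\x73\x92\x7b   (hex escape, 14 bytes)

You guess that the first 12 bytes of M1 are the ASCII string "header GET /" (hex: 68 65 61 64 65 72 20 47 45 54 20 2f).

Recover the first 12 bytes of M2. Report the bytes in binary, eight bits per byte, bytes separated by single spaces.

First, c1 ⊕ c2 = (M1 ⊕ K) ⊕ (M2 ⊕ K) = M1 ⊕ M2, so the key drops out. Then M2 = (M1 ⊕ M2) ⊕ M1 over the first 12 bytes.
byte 0: (f0 XOR ae) XOR 68 = 5e XOR 68 = 36
byte 1: (92 XOR 5d) XOR 65 = cf XOR 65 = aa
byte 2: (8e XOR ce) XOR 61 = 40 XOR 61 = 21
byte 3: (39 XOR c8) XOR 64 = f1 XOR 64 = 95
byte 4: (85 XOR 85) XOR 65 = 00 XOR 65 = 65
byte 5: (68 XOR e0) XOR 72 = 88 XOR 72 = fa
byte 6: (a0 XOR 3a) XOR 20 = 9a XOR 20 = ba
byte 7: (09 XOR ac) XOR 47 = a5 XOR 47 = e2
byte 8: (97 XOR 21) XOR 45 = b6 XOR 45 = f3
byte 9: (cc XOR f0) XOR 54 = 3c XOR 54 = 68
byte 10: (a8 XOR ea) XOR 20 = 42 XOR 20 = 62
byte 11: (b4 XOR 73) XOR 2f = c7 XOR 2f = e8

00110110 10101010 00100001 10010101 01100101 11111010 10111010 11100010 11110011 01101000 01100010 11101000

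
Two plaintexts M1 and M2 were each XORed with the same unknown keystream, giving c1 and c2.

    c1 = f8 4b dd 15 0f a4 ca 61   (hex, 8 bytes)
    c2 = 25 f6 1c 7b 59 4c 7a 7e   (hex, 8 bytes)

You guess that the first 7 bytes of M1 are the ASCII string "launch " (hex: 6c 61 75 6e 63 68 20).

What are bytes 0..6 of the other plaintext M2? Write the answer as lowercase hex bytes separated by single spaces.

b1 dc b4 00 35 80 90

First, c1 ⊕ c2 = (M1 ⊕ K) ⊕ (M2 ⊕ K) = M1 ⊕ M2, so the key drops out. Then M2 = (M1 ⊕ M2) ⊕ M1 over the first 7 bytes.
byte 0: (f8 ⊕ 25) ⊕ 6c = dd ⊕ 6c = b1
byte 1: (4b ⊕ f6) ⊕ 61 = bd ⊕ 61 = dc
byte 2: (dd ⊕ 1c) ⊕ 75 = c1 ⊕ 75 = b4
byte 3: (15 ⊕ 7b) ⊕ 6e = 6e ⊕ 6e = 00
byte 4: (0f ⊕ 59) ⊕ 63 = 56 ⊕ 63 = 35
byte 5: (a4 ⊕ 4c) ⊕ 68 = e8 ⊕ 68 = 80
byte 6: (ca ⊕ 7a) ⊕ 20 = b0 ⊕ 20 = 90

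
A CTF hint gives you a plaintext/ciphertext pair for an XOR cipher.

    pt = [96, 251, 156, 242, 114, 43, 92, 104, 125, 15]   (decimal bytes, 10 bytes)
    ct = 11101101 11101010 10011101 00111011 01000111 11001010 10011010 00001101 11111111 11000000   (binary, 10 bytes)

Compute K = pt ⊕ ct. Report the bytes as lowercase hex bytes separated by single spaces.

8d 11 01 c9 35 e1 c6 65 82 cf

Since ct = pt ⊕ K, XORing both sides with pt gives K = pt ⊕ ct.
01100000 ⊕ 11101101 = 10001101
11111011 ⊕ 11101010 = 00010001
10011100 ⊕ 10011101 = 00000001
11110010 ⊕ 00111011 = 11001001
01110010 ⊕ 01000111 = 00110101
00101011 ⊕ 11001010 = 11100001
01011100 ⊕ 10011010 = 11000110
01101000 ⊕ 00001101 = 01100101
01111101 ⊕ 11111111 = 10000010
00001111 ⊕ 11000000 = 11001111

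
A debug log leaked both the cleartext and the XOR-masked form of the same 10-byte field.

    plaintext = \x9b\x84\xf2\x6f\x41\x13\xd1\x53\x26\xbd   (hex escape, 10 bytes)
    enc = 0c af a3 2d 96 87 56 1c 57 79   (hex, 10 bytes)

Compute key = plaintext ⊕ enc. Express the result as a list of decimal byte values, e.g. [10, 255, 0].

[151, 43, 81, 66, 215, 148, 135, 79, 113, 196]

Since enc = plaintext ⊕ key, XORing both sides with plaintext gives key = plaintext ⊕ enc.
byte 0: 9b ⊕ 0c = 97
byte 1: 84 ⊕ af = 2b
byte 2: f2 ⊕ a3 = 51
byte 3: 6f ⊕ 2d = 42
byte 4: 41 ⊕ 96 = d7
byte 5: 13 ⊕ 87 = 94
byte 6: d1 ⊕ 56 = 87
byte 7: 53 ⊕ 1c = 4f
byte 8: 26 ⊕ 57 = 71
byte 9: bd ⊕ 79 = c4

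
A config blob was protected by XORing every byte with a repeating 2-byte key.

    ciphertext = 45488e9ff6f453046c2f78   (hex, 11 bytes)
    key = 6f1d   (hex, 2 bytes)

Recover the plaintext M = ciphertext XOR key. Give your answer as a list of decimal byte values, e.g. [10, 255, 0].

The 2-byte key repeats, so the effective keystream is 6f 1d 6f 1d 6f 1d 6f 1d 6f 1d 6f.
byte 0:  69 ^ 111 =  42
byte 1:  72 ^  29 =  85
byte 2: 142 ^ 111 = 225
byte 3: 159 ^  29 = 130
byte 4: 246 ^ 111 = 153
byte 5: 244 ^  29 = 233
byte 6:  83 ^ 111 =  60
byte 7:   4 ^  29 =  25
byte 8: 108 ^ 111 =   3
byte 9:  47 ^  29 =  50
byte 10: 120 ^ 111 =  23

[42, 85, 225, 130, 153, 233, 60, 25, 3, 50, 23]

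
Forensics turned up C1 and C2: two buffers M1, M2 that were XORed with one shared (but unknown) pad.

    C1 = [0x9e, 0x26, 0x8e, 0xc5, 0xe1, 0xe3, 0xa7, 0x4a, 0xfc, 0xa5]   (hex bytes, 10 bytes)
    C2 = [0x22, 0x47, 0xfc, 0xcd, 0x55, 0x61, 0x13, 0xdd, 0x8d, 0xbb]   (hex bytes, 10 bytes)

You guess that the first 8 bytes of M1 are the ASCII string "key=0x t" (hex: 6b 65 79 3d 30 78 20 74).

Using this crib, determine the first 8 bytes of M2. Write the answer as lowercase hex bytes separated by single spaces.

First, C1 ⊕ C2 = (M1 ⊕ K) ⊕ (M2 ⊕ K) = M1 ⊕ M2, so the key drops out. Then M2 = (M1 ⊕ M2) ⊕ M1 over the first 8 bytes.
byte 0: (9e xor 22) xor 6b = bc xor 6b = d7
byte 1: (26 xor 47) xor 65 = 61 xor 65 = 04
byte 2: (8e xor fc) xor 79 = 72 xor 79 = 0b
byte 3: (c5 xor cd) xor 3d = 08 xor 3d = 35
byte 4: (e1 xor 55) xor 30 = b4 xor 30 = 84
byte 5: (e3 xor 61) xor 78 = 82 xor 78 = fa
byte 6: (a7 xor 13) xor 20 = b4 xor 20 = 94
byte 7: (4a xor dd) xor 74 = 97 xor 74 = e3

d7 04 0b 35 84 fa 94 e3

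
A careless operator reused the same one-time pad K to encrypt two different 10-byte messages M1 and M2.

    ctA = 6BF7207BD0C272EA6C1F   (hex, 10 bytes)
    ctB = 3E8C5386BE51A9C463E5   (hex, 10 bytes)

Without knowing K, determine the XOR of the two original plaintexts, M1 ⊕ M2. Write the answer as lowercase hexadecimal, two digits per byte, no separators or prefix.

557b73fd6e93db2e0ffa

ctA ⊕ ctB = (M1 ⊕ K) ⊕ (M2 ⊕ K) = M1 ⊕ M2 — the shared key cancels under XOR.
byte 0: 6b ⊕ 3e = 55
byte 1: f7 ⊕ 8c = 7b
byte 2: 20 ⊕ 53 = 73
byte 3: 7b ⊕ 86 = fd
byte 4: d0 ⊕ be = 6e
byte 5: c2 ⊕ 51 = 93
byte 6: 72 ⊕ a9 = db
byte 7: ea ⊕ c4 = 2e
byte 8: 6c ⊕ 63 = 0f
byte 9: 1f ⊕ e5 = fa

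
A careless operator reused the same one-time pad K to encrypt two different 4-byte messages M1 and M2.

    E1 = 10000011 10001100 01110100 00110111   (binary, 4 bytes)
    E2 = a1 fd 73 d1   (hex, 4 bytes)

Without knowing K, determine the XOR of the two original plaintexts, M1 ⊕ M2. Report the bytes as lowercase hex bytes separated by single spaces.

E1 ⊕ E2 = (M1 ⊕ K) ⊕ (M2 ⊕ K) = M1 ⊕ M2 — the shared key cancels under XOR.
83 ⊕ a1 = 22
8c ⊕ fd = 71
74 ⊕ 73 = 07
37 ⊕ d1 = e6

22 71 07 e6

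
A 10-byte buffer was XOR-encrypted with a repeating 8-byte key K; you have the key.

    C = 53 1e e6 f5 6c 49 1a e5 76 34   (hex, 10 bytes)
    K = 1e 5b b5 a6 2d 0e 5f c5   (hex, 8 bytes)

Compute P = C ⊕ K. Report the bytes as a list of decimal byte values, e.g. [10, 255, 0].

[77, 69, 83, 83, 65, 71, 69, 32, 104, 111]

The 8-byte key repeats, so the effective keystream is 1e 5b b5 a6 2d 0e 5f c5 1e 5b.
byte 0: 53 ⊕ 1e = 4d
byte 1: 1e ⊕ 5b = 45
byte 2: e6 ⊕ b5 = 53
byte 3: f5 ⊕ a6 = 53
byte 4: 6c ⊕ 2d = 41
byte 5: 49 ⊕ 0e = 47
byte 6: 1a ⊕ 5f = 45
byte 7: e5 ⊕ c5 = 20
byte 8: 76 ⊕ 1e = 68
byte 9: 34 ⊕ 5b = 6f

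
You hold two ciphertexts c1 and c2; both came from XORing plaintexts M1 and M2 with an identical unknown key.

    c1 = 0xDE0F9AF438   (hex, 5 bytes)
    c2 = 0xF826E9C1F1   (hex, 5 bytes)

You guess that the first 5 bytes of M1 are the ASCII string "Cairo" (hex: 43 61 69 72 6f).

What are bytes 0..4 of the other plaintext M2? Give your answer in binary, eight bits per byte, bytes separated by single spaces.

First, c1 ⊕ c2 = (M1 ⊕ K) ⊕ (M2 ⊕ K) = M1 ⊕ M2, so the key drops out. Then M2 = (M1 ⊕ M2) ⊕ M1 over the first 5 bytes.
byte 0: (de xor f8) xor 43 = 26 xor 43 = 65
byte 1: (0f xor 26) xor 61 = 29 xor 61 = 48
byte 2: (9a xor e9) xor 69 = 73 xor 69 = 1a
byte 3: (f4 xor c1) xor 72 = 35 xor 72 = 47
byte 4: (38 xor f1) xor 6f = c9 xor 6f = a6

01100101 01001000 00011010 01000111 10100110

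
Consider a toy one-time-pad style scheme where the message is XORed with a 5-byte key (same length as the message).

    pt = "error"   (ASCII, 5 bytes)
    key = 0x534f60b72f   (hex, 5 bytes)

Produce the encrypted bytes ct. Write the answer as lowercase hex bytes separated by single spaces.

XOR is its own inverse, so applying the key byte-wise gives the result directly.
byte 0: 01100101 ⊕ 01010011 = 00110110
byte 1: 01110010 ⊕ 01001111 = 00111101
byte 2: 01110010 ⊕ 01100000 = 00010010
byte 3: 01101111 ⊕ 10110111 = 11011000
byte 4: 01110010 ⊕ 00101111 = 01011101

36 3d 12 d8 5d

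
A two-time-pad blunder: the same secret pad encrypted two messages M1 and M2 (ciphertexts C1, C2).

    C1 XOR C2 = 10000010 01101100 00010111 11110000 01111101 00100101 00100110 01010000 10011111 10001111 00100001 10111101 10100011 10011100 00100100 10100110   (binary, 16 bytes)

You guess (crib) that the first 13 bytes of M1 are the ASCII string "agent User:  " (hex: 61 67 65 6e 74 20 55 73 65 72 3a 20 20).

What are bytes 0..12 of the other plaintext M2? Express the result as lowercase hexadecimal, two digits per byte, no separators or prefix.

Since C1 ⊕ C2 = M1 ⊕ M2, XORing with the guessed M1 bytes yields the corresponding M2 bytes: M2 = (C1 ⊕ C2) ⊕ M1.
82 XOR 61 = e3
6c XOR 67 = 0b
17 XOR 65 = 72
f0 XOR 6e = 9e
7d XOR 74 = 09
25 XOR 20 = 05
26 XOR 55 = 73
50 XOR 73 = 23
9f XOR 65 = fa
8f XOR 72 = fd
21 XOR 3a = 1b
bd XOR 20 = 9d
a3 XOR 20 = 83

e30b729e09057323fafd1b9d83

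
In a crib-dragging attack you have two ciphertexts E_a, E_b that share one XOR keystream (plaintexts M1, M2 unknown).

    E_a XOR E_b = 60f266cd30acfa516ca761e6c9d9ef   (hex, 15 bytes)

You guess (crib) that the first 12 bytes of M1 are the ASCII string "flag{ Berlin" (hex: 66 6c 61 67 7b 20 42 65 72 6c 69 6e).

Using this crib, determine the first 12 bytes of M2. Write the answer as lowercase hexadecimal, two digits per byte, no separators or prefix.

069e07aa4b8cb8341ecb0888

Since E_a ⊕ E_b = M1 ⊕ M2, XORing with the guessed M1 bytes yields the corresponding M2 bytes: M2 = (E_a ⊕ E_b) ⊕ M1.
60 ⊕ 66 = 06
f2 ⊕ 6c = 9e
66 ⊕ 61 = 07
cd ⊕ 67 = aa
30 ⊕ 7b = 4b
ac ⊕ 20 = 8c
fa ⊕ 42 = b8
51 ⊕ 65 = 34
6c ⊕ 72 = 1e
a7 ⊕ 6c = cb
61 ⊕ 69 = 08
e6 ⊕ 6e = 88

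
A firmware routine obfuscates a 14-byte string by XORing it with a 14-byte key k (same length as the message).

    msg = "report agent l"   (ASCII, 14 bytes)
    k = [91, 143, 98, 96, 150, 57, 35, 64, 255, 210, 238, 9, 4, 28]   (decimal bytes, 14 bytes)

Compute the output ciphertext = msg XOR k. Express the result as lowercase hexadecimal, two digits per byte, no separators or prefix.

byte 0: 72 XOR 5b = 29
byte 1: 65 XOR 8f = ea
byte 2: 70 XOR 62 = 12
byte 3: 6f XOR 60 = 0f
byte 4: 72 XOR 96 = e4
byte 5: 74 XOR 39 = 4d
byte 6: 20 XOR 23 = 03
byte 7: 61 XOR 40 = 21
byte 8: 67 XOR ff = 98
byte 9: 65 XOR d2 = b7
byte 10: 6e XOR ee = 80
byte 11: 74 XOR 09 = 7d
byte 12: 20 XOR 04 = 24
byte 13: 6c XOR 1c = 70

29ea120fe44d032198b7807d2470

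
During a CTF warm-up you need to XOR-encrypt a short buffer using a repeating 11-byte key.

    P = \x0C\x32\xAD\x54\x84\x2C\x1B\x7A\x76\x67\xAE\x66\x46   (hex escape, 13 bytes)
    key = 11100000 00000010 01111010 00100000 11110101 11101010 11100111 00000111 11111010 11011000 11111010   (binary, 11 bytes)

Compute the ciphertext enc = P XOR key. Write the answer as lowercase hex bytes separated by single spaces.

The 11-byte key repeats, so the effective keystream is e0 02 7a 20 f5 ea e7 07 fa d8 fa e0 02.
byte 0: 0c xor e0 = ec
byte 1: 32 xor 02 = 30
byte 2: ad xor 7a = d7
byte 3: 54 xor 20 = 74
byte 4: 84 xor f5 = 71
byte 5: 2c xor ea = c6
byte 6: 1b xor e7 = fc
byte 7: 7a xor 07 = 7d
byte 8: 76 xor fa = 8c
byte 9: 67 xor d8 = bf
byte 10: ae xor fa = 54
byte 11: 66 xor e0 = 86
byte 12: 46 xor 02 = 44

ec 30 d7 74 71 c6 fc 7d 8c bf 54 86 44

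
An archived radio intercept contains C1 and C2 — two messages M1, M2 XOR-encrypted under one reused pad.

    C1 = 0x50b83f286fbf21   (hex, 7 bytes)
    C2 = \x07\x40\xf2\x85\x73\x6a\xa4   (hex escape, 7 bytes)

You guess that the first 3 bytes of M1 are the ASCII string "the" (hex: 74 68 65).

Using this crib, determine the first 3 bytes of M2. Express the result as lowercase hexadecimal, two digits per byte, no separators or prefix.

2390a8

First, C1 ⊕ C2 = (M1 ⊕ K) ⊕ (M2 ⊕ K) = M1 ⊕ M2, so the key drops out. Then M2 = (M1 ⊕ M2) ⊕ M1 over the first 3 bytes.
byte 0: (50 ^ 07) ^ 74 = 57 ^ 74 = 23
byte 1: (b8 ^ 40) ^ 68 = f8 ^ 68 = 90
byte 2: (3f ^ f2) ^ 65 = cd ^ 65 = a8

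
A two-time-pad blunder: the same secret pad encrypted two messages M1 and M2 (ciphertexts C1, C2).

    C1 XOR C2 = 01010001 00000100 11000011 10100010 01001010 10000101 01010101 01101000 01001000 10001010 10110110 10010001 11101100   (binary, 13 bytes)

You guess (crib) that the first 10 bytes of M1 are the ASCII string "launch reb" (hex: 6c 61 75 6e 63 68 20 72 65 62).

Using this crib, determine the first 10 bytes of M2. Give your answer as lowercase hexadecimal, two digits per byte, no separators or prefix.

3d65b6cc29ed751a2de8

Since C1 ⊕ C2 = M1 ⊕ M2, XORing with the guessed M1 bytes yields the corresponding M2 bytes: M2 = (C1 ⊕ C2) ⊕ M1.
51 ^ 6c = 3d
04 ^ 61 = 65
c3 ^ 75 = b6
a2 ^ 6e = cc
4a ^ 63 = 29
85 ^ 68 = ed
55 ^ 20 = 75
68 ^ 72 = 1a
48 ^ 65 = 2d
8a ^ 62 = e8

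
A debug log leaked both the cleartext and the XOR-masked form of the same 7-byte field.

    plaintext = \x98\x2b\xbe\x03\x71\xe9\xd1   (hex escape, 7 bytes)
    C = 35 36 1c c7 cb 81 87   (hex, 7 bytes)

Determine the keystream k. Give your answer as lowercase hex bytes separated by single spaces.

ad 1d a2 c4 ba 68 56

Since C = plaintext ⊕ k, XORing both sides with plaintext gives k = plaintext ⊕ C.
byte 0: 98 XOR 35 = ad
byte 1: 2b XOR 36 = 1d
byte 2: be XOR 1c = a2
byte 3: 03 XOR c7 = c4
byte 4: 71 XOR cb = ba
byte 5: e9 XOR 81 = 68
byte 6: d1 XOR 87 = 56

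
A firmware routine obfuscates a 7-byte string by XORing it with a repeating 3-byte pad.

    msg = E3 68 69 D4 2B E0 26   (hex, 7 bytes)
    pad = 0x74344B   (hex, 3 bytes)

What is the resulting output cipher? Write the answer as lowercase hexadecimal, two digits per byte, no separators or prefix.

975c22a01fab52

The 3-byte key repeats, so the effective keystream is 74 34 4b 74 34 4b 74.
byte 0: 11100011 ⊕ 01110100 = 10010111
byte 1: 01101000 ⊕ 00110100 = 01011100
byte 2: 01101001 ⊕ 01001011 = 00100010
byte 3: 11010100 ⊕ 01110100 = 10100000
byte 4: 00101011 ⊕ 00110100 = 00011111
byte 5: 11100000 ⊕ 01001011 = 10101011
byte 6: 00100110 ⊕ 01110100 = 01010010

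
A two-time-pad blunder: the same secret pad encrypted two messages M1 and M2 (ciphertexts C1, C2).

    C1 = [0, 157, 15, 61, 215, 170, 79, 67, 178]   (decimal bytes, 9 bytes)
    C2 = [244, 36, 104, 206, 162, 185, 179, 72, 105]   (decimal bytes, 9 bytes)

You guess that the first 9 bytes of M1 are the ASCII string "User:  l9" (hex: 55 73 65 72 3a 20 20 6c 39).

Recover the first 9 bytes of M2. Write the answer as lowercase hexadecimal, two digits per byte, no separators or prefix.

a1ca02814f33dc67e2

First, C1 ⊕ C2 = (M1 ⊕ K) ⊕ (M2 ⊕ K) = M1 ⊕ M2, so the key drops out. Then M2 = (M1 ⊕ M2) ⊕ M1 over the first 9 bytes.
byte 0: (00 XOR f4) XOR 55 = f4 XOR 55 = a1
byte 1: (9d XOR 24) XOR 73 = b9 XOR 73 = ca
byte 2: (0f XOR 68) XOR 65 = 67 XOR 65 = 02
byte 3: (3d XOR ce) XOR 72 = f3 XOR 72 = 81
byte 4: (d7 XOR a2) XOR 3a = 75 XOR 3a = 4f
byte 5: (aa XOR b9) XOR 20 = 13 XOR 20 = 33
byte 6: (4f XOR b3) XOR 20 = fc XOR 20 = dc
byte 7: (43 XOR 48) XOR 6c = 0b XOR 6c = 67
byte 8: (b2 XOR 69) XOR 39 = db XOR 39 = e2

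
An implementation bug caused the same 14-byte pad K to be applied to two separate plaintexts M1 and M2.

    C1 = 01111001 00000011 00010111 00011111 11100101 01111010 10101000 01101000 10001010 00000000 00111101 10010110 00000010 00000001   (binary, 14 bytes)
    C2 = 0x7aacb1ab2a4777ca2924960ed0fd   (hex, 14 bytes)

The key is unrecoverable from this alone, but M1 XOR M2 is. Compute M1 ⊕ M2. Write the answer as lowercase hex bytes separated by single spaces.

C1 ⊕ C2 = (M1 ⊕ K) ⊕ (M2 ⊕ K) = M1 ⊕ M2 — the shared key cancels under XOR.
byte 0: 121 xor 122 =   3
byte 1:   3 xor 172 = 175
byte 2:  23 xor 177 = 166
byte 3:  31 xor 171 = 180
byte 4: 229 xor  42 = 207
byte 5: 122 xor  71 =  61
byte 6: 168 xor 119 = 223
byte 7: 104 xor 202 = 162
byte 8: 138 xor  41 = 163
byte 9:   0 xor  36 =  36
byte 10:  61 xor 150 = 171
byte 11: 150 xor  14 = 152
byte 12:   2 xor 208 = 210
byte 13:   1 xor 253 = 252

03 af a6 b4 cf 3d df a2 a3 24 ab 98 d2 fc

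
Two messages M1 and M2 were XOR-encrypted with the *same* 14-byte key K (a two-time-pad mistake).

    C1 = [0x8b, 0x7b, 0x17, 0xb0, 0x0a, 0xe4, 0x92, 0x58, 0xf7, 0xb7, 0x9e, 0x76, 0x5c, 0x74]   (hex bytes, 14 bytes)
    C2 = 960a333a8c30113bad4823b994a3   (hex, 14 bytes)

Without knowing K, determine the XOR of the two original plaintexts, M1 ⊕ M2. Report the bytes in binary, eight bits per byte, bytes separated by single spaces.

C1 ⊕ C2 = (M1 ⊕ K) ⊕ (M2 ⊕ K) = M1 ⊕ M2 — the shared key cancels under XOR.
byte 0: 10001011 xor 10010110 = 00011101
byte 1: 01111011 xor 00001010 = 01110001
byte 2: 00010111 xor 00110011 = 00100100
byte 3: 10110000 xor 00111010 = 10001010
byte 4: 00001010 xor 10001100 = 10000110
byte 5: 11100100 xor 00110000 = 11010100
byte 6: 10010010 xor 00010001 = 10000011
byte 7: 01011000 xor 00111011 = 01100011
byte 8: 11110111 xor 10101101 = 01011010
byte 9: 10110111 xor 01001000 = 11111111
byte 10: 10011110 xor 00100011 = 10111101
byte 11: 01110110 xor 10111001 = 11001111
byte 12: 01011100 xor 10010100 = 11001000
byte 13: 01110100 xor 10100011 = 11010111

00011101 01110001 00100100 10001010 10000110 11010100 10000011 01100011 01011010 11111111 10111101 11001111 11001000 11010111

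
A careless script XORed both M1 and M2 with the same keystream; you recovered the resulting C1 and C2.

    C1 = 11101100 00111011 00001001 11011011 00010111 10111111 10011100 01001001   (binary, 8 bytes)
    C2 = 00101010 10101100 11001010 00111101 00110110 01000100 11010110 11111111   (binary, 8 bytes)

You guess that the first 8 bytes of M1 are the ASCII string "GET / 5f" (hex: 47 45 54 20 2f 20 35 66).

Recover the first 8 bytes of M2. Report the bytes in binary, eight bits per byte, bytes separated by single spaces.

10000001 11010010 10010111 11000110 00001110 11011011 01111111 11010000

First, C1 ⊕ C2 = (M1 ⊕ K) ⊕ (M2 ⊕ K) = M1 ⊕ M2, so the key drops out. Then M2 = (M1 ⊕ M2) ⊕ M1 over the first 8 bytes.
byte 0: (ec xor 2a) xor 47 = c6 xor 47 = 81
byte 1: (3b xor ac) xor 45 = 97 xor 45 = d2
byte 2: (09 xor ca) xor 54 = c3 xor 54 = 97
byte 3: (db xor 3d) xor 20 = e6 xor 20 = c6
byte 4: (17 xor 36) xor 2f = 21 xor 2f = 0e
byte 5: (bf xor 44) xor 20 = fb xor 20 = db
byte 6: (9c xor d6) xor 35 = 4a xor 35 = 7f
byte 7: (49 xor ff) xor 66 = b6 xor 66 = d0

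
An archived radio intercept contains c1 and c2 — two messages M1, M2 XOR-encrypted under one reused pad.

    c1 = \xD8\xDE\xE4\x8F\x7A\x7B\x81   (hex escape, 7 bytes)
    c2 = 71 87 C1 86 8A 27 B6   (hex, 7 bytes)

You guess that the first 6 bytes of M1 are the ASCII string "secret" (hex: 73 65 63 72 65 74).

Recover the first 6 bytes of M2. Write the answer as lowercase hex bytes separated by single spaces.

First, c1 ⊕ c2 = (M1 ⊕ K) ⊕ (M2 ⊕ K) = M1 ⊕ M2, so the key drops out. Then M2 = (M1 ⊕ M2) ⊕ M1 over the first 6 bytes.
byte 0: (d8 ⊕ 71) ⊕ 73 = a9 ⊕ 73 = da
byte 1: (de ⊕ 87) ⊕ 65 = 59 ⊕ 65 = 3c
byte 2: (e4 ⊕ c1) ⊕ 63 = 25 ⊕ 63 = 46
byte 3: (8f ⊕ 86) ⊕ 72 = 09 ⊕ 72 = 7b
byte 4: (7a ⊕ 8a) ⊕ 65 = f0 ⊕ 65 = 95
byte 5: (7b ⊕ 27) ⊕ 74 = 5c ⊕ 74 = 28

da 3c 46 7b 95 28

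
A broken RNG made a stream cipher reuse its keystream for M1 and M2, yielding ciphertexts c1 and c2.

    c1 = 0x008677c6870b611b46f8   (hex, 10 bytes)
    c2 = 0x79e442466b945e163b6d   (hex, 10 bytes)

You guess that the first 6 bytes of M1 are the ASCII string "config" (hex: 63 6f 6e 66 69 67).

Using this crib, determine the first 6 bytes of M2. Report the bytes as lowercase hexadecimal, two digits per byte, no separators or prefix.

First, c1 ⊕ c2 = (M1 ⊕ K) ⊕ (M2 ⊕ K) = M1 ⊕ M2, so the key drops out. Then M2 = (M1 ⊕ M2) ⊕ M1 over the first 6 bytes.
byte 0: (00 ⊕ 79) ⊕ 63 = 79 ⊕ 63 = 1a
byte 1: (86 ⊕ e4) ⊕ 6f = 62 ⊕ 6f = 0d
byte 2: (77 ⊕ 42) ⊕ 6e = 35 ⊕ 6e = 5b
byte 3: (c6 ⊕ 46) ⊕ 66 = 80 ⊕ 66 = e6
byte 4: (87 ⊕ 6b) ⊕ 69 = ec ⊕ 69 = 85
byte 5: (0b ⊕ 94) ⊕ 67 = 9f ⊕ 67 = f8

1a0d5be685f8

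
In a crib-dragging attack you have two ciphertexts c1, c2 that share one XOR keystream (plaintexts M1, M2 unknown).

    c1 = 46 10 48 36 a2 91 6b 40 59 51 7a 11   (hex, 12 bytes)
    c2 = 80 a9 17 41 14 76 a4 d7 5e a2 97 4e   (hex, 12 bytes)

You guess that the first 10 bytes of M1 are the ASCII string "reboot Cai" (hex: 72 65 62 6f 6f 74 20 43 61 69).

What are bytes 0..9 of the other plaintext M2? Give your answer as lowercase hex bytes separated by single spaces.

b4 dc 3d 18 d9 93 ef d4 66 9a

First, c1 ⊕ c2 = (M1 ⊕ K) ⊕ (M2 ⊕ K) = M1 ⊕ M2, so the key drops out. Then M2 = (M1 ⊕ M2) ⊕ M1 over the first 10 bytes.
byte 0: (46 XOR 80) XOR 72 = c6 XOR 72 = b4
byte 1: (10 XOR a9) XOR 65 = b9 XOR 65 = dc
byte 2: (48 XOR 17) XOR 62 = 5f XOR 62 = 3d
byte 3: (36 XOR 41) XOR 6f = 77 XOR 6f = 18
byte 4: (a2 XOR 14) XOR 6f = b6 XOR 6f = d9
byte 5: (91 XOR 76) XOR 74 = e7 XOR 74 = 93
byte 6: (6b XOR a4) XOR 20 = cf XOR 20 = ef
byte 7: (40 XOR d7) XOR 43 = 97 XOR 43 = d4
byte 8: (59 XOR 5e) XOR 61 = 07 XOR 61 = 66
byte 9: (51 XOR a2) XOR 69 = f3 XOR 69 = 9a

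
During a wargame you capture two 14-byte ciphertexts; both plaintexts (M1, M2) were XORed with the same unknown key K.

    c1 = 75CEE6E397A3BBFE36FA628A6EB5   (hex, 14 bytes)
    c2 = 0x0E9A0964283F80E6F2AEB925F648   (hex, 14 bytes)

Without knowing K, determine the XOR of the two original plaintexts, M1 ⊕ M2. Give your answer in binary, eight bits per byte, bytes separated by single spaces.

c1 ⊕ c2 = (M1 ⊕ K) ⊕ (M2 ⊕ K) = M1 ⊕ M2 — the shared key cancels under XOR.
75 ⊕ 0e = 7b
ce ⊕ 9a = 54
e6 ⊕ 09 = ef
e3 ⊕ 64 = 87
97 ⊕ 28 = bf
a3 ⊕ 3f = 9c
bb ⊕ 80 = 3b
fe ⊕ e6 = 18
36 ⊕ f2 = c4
fa ⊕ ae = 54
62 ⊕ b9 = db
8a ⊕ 25 = af
6e ⊕ f6 = 98
b5 ⊕ 48 = fd

01111011 01010100 11101111 10000111 10111111 10011100 00111011 00011000 11000100 01010100 11011011 10101111 10011000 11111101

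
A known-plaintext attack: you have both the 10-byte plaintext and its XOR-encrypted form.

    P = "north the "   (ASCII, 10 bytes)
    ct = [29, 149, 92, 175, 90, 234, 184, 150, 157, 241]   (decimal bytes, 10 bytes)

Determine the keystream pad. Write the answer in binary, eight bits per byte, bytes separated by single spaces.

01110011 11111010 00101110 11011011 00110010 11001010 11001100 11111110 11111000 11010001

Since ct = P ⊕ pad, XORing both sides with P gives pad = P ⊕ ct.
byte 0: 6e ^ 1d = 73
byte 1: 6f ^ 95 = fa
byte 2: 72 ^ 5c = 2e
byte 3: 74 ^ af = db
byte 4: 68 ^ 5a = 32
byte 5: 20 ^ ea = ca
byte 6: 74 ^ b8 = cc
byte 7: 68 ^ 96 = fe
byte 8: 65 ^ 9d = f8
byte 9: 20 ^ f1 = d1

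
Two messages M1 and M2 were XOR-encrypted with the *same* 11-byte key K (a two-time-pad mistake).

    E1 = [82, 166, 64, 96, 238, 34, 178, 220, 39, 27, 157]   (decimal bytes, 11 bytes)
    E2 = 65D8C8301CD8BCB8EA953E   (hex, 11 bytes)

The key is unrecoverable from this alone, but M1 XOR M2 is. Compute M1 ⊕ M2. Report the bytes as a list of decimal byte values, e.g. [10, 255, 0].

E1 ⊕ E2 = (M1 ⊕ K) ⊕ (M2 ⊕ K) = M1 ⊕ M2 — the shared key cancels under XOR.
01010010 XOR 01100101 = 00110111
10100110 XOR 11011000 = 01111110
01000000 XOR 11001000 = 10001000
01100000 XOR 00110000 = 01010000
11101110 XOR 00011100 = 11110010
00100010 XOR 11011000 = 11111010
10110010 XOR 10111100 = 00001110
11011100 XOR 10111000 = 01100100
00100111 XOR 11101010 = 11001101
00011011 XOR 10010101 = 10001110
10011101 XOR 00111110 = 10100011

[55, 126, 136, 80, 242, 250, 14, 100, 205, 142, 163]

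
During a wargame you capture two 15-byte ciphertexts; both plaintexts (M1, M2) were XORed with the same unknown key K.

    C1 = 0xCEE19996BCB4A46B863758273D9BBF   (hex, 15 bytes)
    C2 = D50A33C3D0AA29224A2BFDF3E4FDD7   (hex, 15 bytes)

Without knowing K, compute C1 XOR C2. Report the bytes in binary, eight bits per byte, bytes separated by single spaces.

C1 ⊕ C2 = (M1 ⊕ K) ⊕ (M2 ⊕ K) = M1 ⊕ M2 — the shared key cancels under XOR.
206 ⊕ 213 =  27
225 ⊕  10 = 235
153 ⊕  51 = 170
150 ⊕ 195 =  85
188 ⊕ 208 = 108
180 ⊕ 170 =  30
164 ⊕  41 = 141
107 ⊕  34 =  73
134 ⊕  74 = 204
 55 ⊕  43 =  28
 88 ⊕ 253 = 165
 39 ⊕ 243 = 212
 61 ⊕ 228 = 217
155 ⊕ 253 = 102
191 ⊕ 215 = 104

00011011 11101011 10101010 01010101 01101100 00011110 10001101 01001001 11001100 00011100 10100101 11010100 11011001 01100110 01101000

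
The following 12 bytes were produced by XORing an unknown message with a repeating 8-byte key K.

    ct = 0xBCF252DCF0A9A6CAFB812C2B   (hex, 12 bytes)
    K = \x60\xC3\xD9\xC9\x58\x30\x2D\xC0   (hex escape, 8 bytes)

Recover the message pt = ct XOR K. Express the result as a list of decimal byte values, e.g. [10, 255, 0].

[220, 49, 139, 21, 168, 153, 139, 10, 155, 66, 245, 226]

The 8-byte key repeats, so the effective keystream is 60 c3 d9 c9 58 30 2d c0 60 c3 d9 c9.
byte 0: 188 xor  96 = 220
byte 1: 242 xor 195 =  49
byte 2:  82 xor 217 = 139
byte 3: 220 xor 201 =  21
byte 4: 240 xor  88 = 168
byte 5: 169 xor  48 = 153
byte 6: 166 xor  45 = 139
byte 7: 202 xor 192 =  10
byte 8: 251 xor  96 = 155
byte 9: 129 xor 195 =  66
byte 10:  44 xor 217 = 245
byte 11:  43 xor 201 = 226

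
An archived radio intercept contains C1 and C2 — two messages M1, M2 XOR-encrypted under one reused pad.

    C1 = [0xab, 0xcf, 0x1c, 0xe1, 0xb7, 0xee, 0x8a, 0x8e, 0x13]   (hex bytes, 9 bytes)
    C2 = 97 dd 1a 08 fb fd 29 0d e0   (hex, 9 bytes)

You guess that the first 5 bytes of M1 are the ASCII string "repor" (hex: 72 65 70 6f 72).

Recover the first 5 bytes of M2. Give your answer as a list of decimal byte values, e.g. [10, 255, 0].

[78, 119, 118, 134, 62]

First, C1 ⊕ C2 = (M1 ⊕ K) ⊕ (M2 ⊕ K) = M1 ⊕ M2, so the key drops out. Then M2 = (M1 ⊕ M2) ⊕ M1 over the first 5 bytes.
byte 0: (ab XOR 97) XOR 72 = 3c XOR 72 = 4e
byte 1: (cf XOR dd) XOR 65 = 12 XOR 65 = 77
byte 2: (1c XOR 1a) XOR 70 = 06 XOR 70 = 76
byte 3: (e1 XOR 08) XOR 6f = e9 XOR 6f = 86
byte 4: (b7 XOR fb) XOR 72 = 4c XOR 72 = 3e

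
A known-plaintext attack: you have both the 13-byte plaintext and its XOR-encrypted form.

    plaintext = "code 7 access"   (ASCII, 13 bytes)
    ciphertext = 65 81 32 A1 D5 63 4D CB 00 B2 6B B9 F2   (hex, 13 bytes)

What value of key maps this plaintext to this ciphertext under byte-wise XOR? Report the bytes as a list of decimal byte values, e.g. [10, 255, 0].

[6, 238, 86, 196, 245, 84, 109, 170, 99, 209, 14, 202, 129]

Since ciphertext = plaintext ⊕ key, XORing both sides with plaintext gives key = plaintext ⊕ ciphertext.
01100011 ⊕ 01100101 = 00000110
01101111 ⊕ 10000001 = 11101110
01100100 ⊕ 00110010 = 01010110
01100101 ⊕ 10100001 = 11000100
00100000 ⊕ 11010101 = 11110101
00110111 ⊕ 01100011 = 01010100
00100000 ⊕ 01001101 = 01101101
01100001 ⊕ 11001011 = 10101010
01100011 ⊕ 00000000 = 01100011
01100011 ⊕ 10110010 = 11010001
01100101 ⊕ 01101011 = 00001110
01110011 ⊕ 10111001 = 11001010
01110011 ⊕ 11110010 = 10000001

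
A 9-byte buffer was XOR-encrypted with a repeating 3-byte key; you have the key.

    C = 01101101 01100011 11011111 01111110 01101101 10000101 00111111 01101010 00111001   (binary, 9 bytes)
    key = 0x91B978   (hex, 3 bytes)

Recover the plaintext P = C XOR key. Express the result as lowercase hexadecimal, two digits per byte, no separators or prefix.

The 3-byte key repeats, so the effective keystream is 91 b9 78 91 b9 78 91 b9 78.
byte 0: 109 ⊕ 145 = 252
byte 1:  99 ⊕ 185 = 218
byte 2: 223 ⊕ 120 = 167
byte 3: 126 ⊕ 145 = 239
byte 4: 109 ⊕ 185 = 212
byte 5: 133 ⊕ 120 = 253
byte 6:  63 ⊕ 145 = 174
byte 7: 106 ⊕ 185 = 211
byte 8:  57 ⊕ 120 =  65

fcdaa7efd4fdaed341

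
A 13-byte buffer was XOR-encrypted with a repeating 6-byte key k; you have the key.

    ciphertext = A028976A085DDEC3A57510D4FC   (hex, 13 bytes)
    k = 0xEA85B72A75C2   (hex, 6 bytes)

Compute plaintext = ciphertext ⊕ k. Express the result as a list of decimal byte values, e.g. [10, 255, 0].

[74, 173, 32, 64, 125, 159, 52, 70, 18, 95, 101, 22, 22]

The 6-byte key repeats, so the effective keystream is ea 85 b7 2a 75 c2 ea 85 b7 2a 75 c2 ea.
byte 0: 10100000 XOR 11101010 = 01001010
byte 1: 00101000 XOR 10000101 = 10101101
byte 2: 10010111 XOR 10110111 = 00100000
byte 3: 01101010 XOR 00101010 = 01000000
byte 4: 00001000 XOR 01110101 = 01111101
byte 5: 01011101 XOR 11000010 = 10011111
byte 6: 11011110 XOR 11101010 = 00110100
byte 7: 11000011 XOR 10000101 = 01000110
byte 8: 10100101 XOR 10110111 = 00010010
byte 9: 01110101 XOR 00101010 = 01011111
byte 10: 00010000 XOR 01110101 = 01100101
byte 11: 11010100 XOR 11000010 = 00010110
byte 12: 11111100 XOR 11101010 = 00010110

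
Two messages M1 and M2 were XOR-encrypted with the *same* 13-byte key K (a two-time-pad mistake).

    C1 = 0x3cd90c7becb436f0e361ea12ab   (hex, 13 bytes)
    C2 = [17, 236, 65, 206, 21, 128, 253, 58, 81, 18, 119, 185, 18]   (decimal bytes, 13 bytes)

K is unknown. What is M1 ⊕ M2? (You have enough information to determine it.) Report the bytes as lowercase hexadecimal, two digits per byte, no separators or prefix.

2d354db5f934cbcab2739dabb9

C1 ⊕ C2 = (M1 ⊕ K) ⊕ (M2 ⊕ K) = M1 ⊕ M2 — the shared key cancels under XOR.
byte 0: 3c xor 11 = 2d
byte 1: d9 xor ec = 35
byte 2: 0c xor 41 = 4d
byte 3: 7b xor ce = b5
byte 4: ec xor 15 = f9
byte 5: b4 xor 80 = 34
byte 6: 36 xor fd = cb
byte 7: f0 xor 3a = ca
byte 8: e3 xor 51 = b2
byte 9: 61 xor 12 = 73
byte 10: ea xor 77 = 9d
byte 11: 12 xor b9 = ab
byte 12: ab xor 12 = b9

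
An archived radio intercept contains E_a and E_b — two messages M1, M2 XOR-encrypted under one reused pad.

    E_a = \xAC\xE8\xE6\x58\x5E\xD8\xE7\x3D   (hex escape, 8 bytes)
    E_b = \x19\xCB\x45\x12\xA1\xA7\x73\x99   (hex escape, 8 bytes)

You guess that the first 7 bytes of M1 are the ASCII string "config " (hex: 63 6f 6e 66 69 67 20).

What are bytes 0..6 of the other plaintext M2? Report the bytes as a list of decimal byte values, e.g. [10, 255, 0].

First, E_a ⊕ E_b = (M1 ⊕ K) ⊕ (M2 ⊕ K) = M1 ⊕ M2, so the key drops out. Then M2 = (M1 ⊕ M2) ⊕ M1 over the first 7 bytes.
byte 0: (ac xor 19) xor 63 = b5 xor 63 = d6
byte 1: (e8 xor cb) xor 6f = 23 xor 6f = 4c
byte 2: (e6 xor 45) xor 6e = a3 xor 6e = cd
byte 3: (58 xor 12) xor 66 = 4a xor 66 = 2c
byte 4: (5e xor a1) xor 69 = ff xor 69 = 96
byte 5: (d8 xor a7) xor 67 = 7f xor 67 = 18
byte 6: (e7 xor 73) xor 20 = 94 xor 20 = b4

[214, 76, 205, 44, 150, 24, 180]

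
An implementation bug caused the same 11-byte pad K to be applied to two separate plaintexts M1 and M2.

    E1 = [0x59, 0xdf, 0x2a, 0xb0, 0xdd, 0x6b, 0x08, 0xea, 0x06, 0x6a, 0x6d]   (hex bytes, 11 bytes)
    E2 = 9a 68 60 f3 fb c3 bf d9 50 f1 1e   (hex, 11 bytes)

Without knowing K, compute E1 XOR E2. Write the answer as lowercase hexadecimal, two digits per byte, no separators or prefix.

E1 ⊕ E2 = (M1 ⊕ K) ⊕ (M2 ⊕ K) = M1 ⊕ M2 — the shared key cancels under XOR.
 89 XOR 154 = 195
223 XOR 104 = 183
 42 XOR  96 =  74
176 XOR 243 =  67
221 XOR 251 =  38
107 XOR 195 = 168
  8 XOR 191 = 183
234 XOR 217 =  51
  6 XOR  80 =  86
106 XOR 241 = 155
109 XOR  30 = 115

c3b74a4326a8b733569b73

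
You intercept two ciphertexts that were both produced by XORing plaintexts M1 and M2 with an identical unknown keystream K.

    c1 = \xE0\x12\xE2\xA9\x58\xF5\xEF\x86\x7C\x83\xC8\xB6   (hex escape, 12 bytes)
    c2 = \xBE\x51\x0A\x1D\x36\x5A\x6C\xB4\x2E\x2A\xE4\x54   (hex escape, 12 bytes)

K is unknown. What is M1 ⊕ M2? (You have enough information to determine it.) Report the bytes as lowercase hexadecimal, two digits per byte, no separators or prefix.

5e43e8b46eaf833252a92ce2

c1 ⊕ c2 = (M1 ⊕ K) ⊕ (M2 ⊕ K) = M1 ⊕ M2 — the shared key cancels under XOR.
byte 0: 11100000 xor 10111110 = 01011110
byte 1: 00010010 xor 01010001 = 01000011
byte 2: 11100010 xor 00001010 = 11101000
byte 3: 10101001 xor 00011101 = 10110100
byte 4: 01011000 xor 00110110 = 01101110
byte 5: 11110101 xor 01011010 = 10101111
byte 6: 11101111 xor 01101100 = 10000011
byte 7: 10000110 xor 10110100 = 00110010
byte 8: 01111100 xor 00101110 = 01010010
byte 9: 10000011 xor 00101010 = 10101001
byte 10: 11001000 xor 11100100 = 00101100
byte 11: 10110110 xor 01010100 = 11100010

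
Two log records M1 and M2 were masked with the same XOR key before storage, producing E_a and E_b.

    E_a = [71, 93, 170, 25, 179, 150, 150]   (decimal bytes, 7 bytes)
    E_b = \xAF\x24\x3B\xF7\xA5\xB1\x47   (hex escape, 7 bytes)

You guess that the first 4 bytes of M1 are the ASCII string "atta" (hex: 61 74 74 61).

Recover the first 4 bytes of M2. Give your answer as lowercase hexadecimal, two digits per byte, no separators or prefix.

First, E_a ⊕ E_b = (M1 ⊕ K) ⊕ (M2 ⊕ K) = M1 ⊕ M2, so the key drops out. Then M2 = (M1 ⊕ M2) ⊕ M1 over the first 4 bytes.
byte 0: (47 ⊕ af) ⊕ 61 = e8 ⊕ 61 = 89
byte 1: (5d ⊕ 24) ⊕ 74 = 79 ⊕ 74 = 0d
byte 2: (aa ⊕ 3b) ⊕ 74 = 91 ⊕ 74 = e5
byte 3: (19 ⊕ f7) ⊕ 61 = ee ⊕ 61 = 8f

890de58f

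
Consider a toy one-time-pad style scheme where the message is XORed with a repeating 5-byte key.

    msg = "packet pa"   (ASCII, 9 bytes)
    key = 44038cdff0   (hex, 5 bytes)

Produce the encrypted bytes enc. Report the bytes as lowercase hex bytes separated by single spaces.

The 5-byte key repeats, so the effective keystream is 44 03 8c df f0 44 03 8c df.
byte 0: 01110000 xor 01000100 = 00110100
byte 1: 01100001 xor 00000011 = 01100010
byte 2: 01100011 xor 10001100 = 11101111
byte 3: 01101011 xor 11011111 = 10110100
byte 4: 01100101 xor 11110000 = 10010101
byte 5: 01110100 xor 01000100 = 00110000
byte 6: 00100000 xor 00000011 = 00100011
byte 7: 01110000 xor 10001100 = 11111100
byte 8: 01100001 xor 11011111 = 10111110

34 62 ef b4 95 30 23 fc be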